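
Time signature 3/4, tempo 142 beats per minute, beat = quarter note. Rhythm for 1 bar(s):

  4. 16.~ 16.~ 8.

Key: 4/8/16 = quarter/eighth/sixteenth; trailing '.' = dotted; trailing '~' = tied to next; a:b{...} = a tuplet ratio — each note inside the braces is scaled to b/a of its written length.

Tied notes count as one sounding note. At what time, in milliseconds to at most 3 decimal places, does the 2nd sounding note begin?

1. 0.0ms @ 0 + 633.803ms (3/2)
2. 633.803ms @ 3/2 + 633.803ms (3/2)

note 2 onset = 3/2b = 633.803ms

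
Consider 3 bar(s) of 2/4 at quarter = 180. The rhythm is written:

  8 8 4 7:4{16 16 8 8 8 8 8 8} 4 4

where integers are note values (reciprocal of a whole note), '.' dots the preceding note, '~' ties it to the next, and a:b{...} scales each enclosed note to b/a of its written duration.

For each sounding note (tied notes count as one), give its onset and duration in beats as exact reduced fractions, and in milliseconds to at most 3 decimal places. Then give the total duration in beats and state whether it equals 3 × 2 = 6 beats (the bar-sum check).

1) 0.0ms=0b +166.667ms=1/2b
2) 166.667ms=1/2b +166.667ms=1/2b
3) 333.333ms=1b +333.333ms=1b
4) 666.667ms=2b +47.619ms=1/7b
5) 714.286ms=15/7b +47.619ms=1/7b
6) 761.905ms=16/7b +95.238ms=2/7b
7) 857.143ms=18/7b +95.238ms=2/7b
8) 952.381ms=20/7b +95.238ms=2/7b
9) 1047.619ms=22/7b +95.238ms=2/7b
10) 1142.857ms=24/7b +95.238ms=2/7b
11) 1238.095ms=26/7b +95.238ms=2/7b
12) 1333.333ms=4b +333.333ms=1b
13) 1666.667ms=5b +333.333ms=1b
Σ=6b of 6 (180bpm 2/4) — PASS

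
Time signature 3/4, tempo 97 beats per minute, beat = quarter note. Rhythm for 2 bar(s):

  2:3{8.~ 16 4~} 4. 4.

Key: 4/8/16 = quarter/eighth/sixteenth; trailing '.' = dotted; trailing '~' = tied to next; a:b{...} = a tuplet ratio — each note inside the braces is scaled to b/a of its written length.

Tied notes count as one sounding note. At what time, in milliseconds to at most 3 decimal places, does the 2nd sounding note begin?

note 2 onset = 3/2b = 927.835ms

1. 0.0ms @ 0 + 927.835ms (3/2)
2. 927.835ms @ 3/2 + 1855.67ms (3)
3. 2783.505ms @ 9/2 + 927.835ms (3/2)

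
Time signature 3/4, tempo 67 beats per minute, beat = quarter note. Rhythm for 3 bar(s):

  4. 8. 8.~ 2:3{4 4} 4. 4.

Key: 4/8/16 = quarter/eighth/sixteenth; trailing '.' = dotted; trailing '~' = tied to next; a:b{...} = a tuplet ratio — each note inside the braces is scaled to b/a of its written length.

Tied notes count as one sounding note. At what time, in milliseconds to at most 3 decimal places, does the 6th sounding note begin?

note 6 onset = 15/2b = 6716.418ms

1. 0.0ms @ 0 + 1343.284ms (3/2)
2. 1343.284ms @ 3/2 + 671.642ms (3/4)
3. 2014.925ms @ 9/4 + 2014.925ms (9/4)
4. 4029.851ms @ 9/2 + 1343.284ms (3/2)
5. 5373.134ms @ 6 + 1343.284ms (3/2)
6. 6716.418ms @ 15/2 + 1343.284ms (3/2)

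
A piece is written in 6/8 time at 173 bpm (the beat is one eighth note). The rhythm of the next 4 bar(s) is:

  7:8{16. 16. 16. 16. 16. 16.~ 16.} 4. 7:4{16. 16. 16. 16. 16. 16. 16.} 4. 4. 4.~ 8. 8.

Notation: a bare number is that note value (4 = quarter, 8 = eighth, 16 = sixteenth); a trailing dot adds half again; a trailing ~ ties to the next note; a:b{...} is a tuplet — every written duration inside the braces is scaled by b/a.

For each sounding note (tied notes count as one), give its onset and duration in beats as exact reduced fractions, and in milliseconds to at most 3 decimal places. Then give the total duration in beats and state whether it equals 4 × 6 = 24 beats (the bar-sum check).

1) 0.0ms=0b +297.275ms=6/7b
2) 297.275ms=6/7b +297.275ms=6/7b
3) 594.55ms=12/7b +297.275ms=6/7b
4) 891.825ms=18/7b +297.275ms=6/7b
5) 1189.1ms=24/7b +297.275ms=6/7b
6) 1486.375ms=30/7b +594.55ms=12/7b
7) 2080.925ms=6b +1040.462ms=3b
8) 3121.387ms=9b +148.637ms=3/7b
9) 3270.025ms=66/7b +148.637ms=3/7b
10) 3418.662ms=69/7b +148.637ms=3/7b
11) 3567.3ms=72/7b +148.637ms=3/7b
12) 3715.937ms=75/7b +148.637ms=3/7b
13) 3864.575ms=78/7b +148.637ms=3/7b
14) 4013.212ms=81/7b +148.637ms=3/7b
15) 4161.85ms=12b +1040.462ms=3b
16) 5202.312ms=15b +1040.462ms=3b
17) 6242.775ms=18b +1560.694ms=9/2b
18) 7803.468ms=45/2b +520.231ms=3/2b
Σ=24b of 24 (173bpm 6/8) — PASS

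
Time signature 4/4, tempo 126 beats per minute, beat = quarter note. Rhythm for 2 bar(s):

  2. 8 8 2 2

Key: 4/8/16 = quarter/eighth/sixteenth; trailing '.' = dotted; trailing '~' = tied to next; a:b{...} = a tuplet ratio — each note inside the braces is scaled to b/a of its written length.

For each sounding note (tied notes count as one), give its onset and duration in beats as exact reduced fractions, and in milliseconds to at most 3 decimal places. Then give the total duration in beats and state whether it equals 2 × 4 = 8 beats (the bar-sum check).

1) 0.0ms=0b +1428.571ms=3b
2) 1428.571ms=3b +238.095ms=1/2b
3) 1666.667ms=7/2b +238.095ms=1/2b
4) 1904.762ms=4b +952.381ms=2b
5) 2857.143ms=6b +952.381ms=2b
Σ=8b of 8 (126bpm 4/4) — PASS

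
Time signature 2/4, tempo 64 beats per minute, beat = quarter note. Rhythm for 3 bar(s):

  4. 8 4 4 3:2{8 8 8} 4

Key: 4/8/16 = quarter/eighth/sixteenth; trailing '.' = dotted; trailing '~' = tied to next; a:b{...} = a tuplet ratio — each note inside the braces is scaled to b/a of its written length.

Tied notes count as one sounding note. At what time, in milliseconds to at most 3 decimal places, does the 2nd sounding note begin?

1. 0.0ms @ 0 + 1406.25ms (3/2)
2. 1406.25ms @ 3/2 + 468.75ms (1/2)
3. 1875.0ms @ 2 + 937.5ms (1)
4. 2812.5ms @ 3 + 937.5ms (1)
5. 3750.0ms @ 4 + 312.5ms (1/3)
6. 4062.5ms @ 13/3 + 312.5ms (1/3)
7. 4375.0ms @ 14/3 + 312.5ms (1/3)
8. 4687.5ms @ 5 + 937.5ms (1)

note 2 onset = 3/2b = 1406.25ms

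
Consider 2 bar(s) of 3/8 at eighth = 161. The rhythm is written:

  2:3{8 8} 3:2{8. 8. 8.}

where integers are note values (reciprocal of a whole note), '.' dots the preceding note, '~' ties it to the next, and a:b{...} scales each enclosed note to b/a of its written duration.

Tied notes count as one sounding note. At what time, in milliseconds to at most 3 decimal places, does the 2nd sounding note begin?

1. 0.0ms @ 0 + 559.006ms (3/2)
2. 559.006ms @ 3/2 + 559.006ms (3/2)
3. 1118.012ms @ 3 + 372.671ms (1)
4. 1490.683ms @ 4 + 372.671ms (1)
5. 1863.354ms @ 5 + 372.671ms (1)

note 2 onset = 3/2b = 559.006ms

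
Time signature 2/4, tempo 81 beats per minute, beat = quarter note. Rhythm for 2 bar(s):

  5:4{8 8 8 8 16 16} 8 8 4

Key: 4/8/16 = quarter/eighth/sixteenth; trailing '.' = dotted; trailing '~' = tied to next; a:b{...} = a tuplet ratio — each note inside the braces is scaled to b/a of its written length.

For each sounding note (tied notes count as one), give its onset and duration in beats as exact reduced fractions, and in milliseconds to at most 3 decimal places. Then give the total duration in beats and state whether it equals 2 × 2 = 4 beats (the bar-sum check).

1) 0.0ms=0b +296.296ms=2/5b
2) 296.296ms=2/5b +296.296ms=2/5b
3) 592.593ms=4/5b +296.296ms=2/5b
4) 888.889ms=6/5b +296.296ms=2/5b
5) 1185.185ms=8/5b +148.148ms=1/5b
6) 1333.333ms=9/5b +148.148ms=1/5b
7) 1481.481ms=2b +370.37ms=1/2b
8) 1851.852ms=5/2b +370.37ms=1/2b
9) 2222.222ms=3b +740.741ms=1b
Σ=4b of 4 (81bpm 2/4) — PASS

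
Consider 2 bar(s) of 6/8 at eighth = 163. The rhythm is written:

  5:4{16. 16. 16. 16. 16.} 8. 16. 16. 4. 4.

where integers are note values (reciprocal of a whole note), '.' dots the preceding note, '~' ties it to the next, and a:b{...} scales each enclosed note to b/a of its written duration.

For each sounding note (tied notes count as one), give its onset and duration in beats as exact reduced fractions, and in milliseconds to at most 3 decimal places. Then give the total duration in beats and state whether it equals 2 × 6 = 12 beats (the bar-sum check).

1) 0.0ms=0b +220.859ms=3/5b
2) 220.859ms=3/5b +220.859ms=3/5b
3) 441.718ms=6/5b +220.859ms=3/5b
4) 662.577ms=9/5b +220.859ms=3/5b
5) 883.436ms=12/5b +220.859ms=3/5b
6) 1104.294ms=3b +552.147ms=3/2b
7) 1656.442ms=9/2b +276.074ms=3/4b
8) 1932.515ms=21/4b +276.074ms=3/4b
9) 2208.589ms=6b +1104.294ms=3b
10) 3312.883ms=9b +1104.294ms=3b
Σ=12b of 12 (163bpm 6/8) — PASS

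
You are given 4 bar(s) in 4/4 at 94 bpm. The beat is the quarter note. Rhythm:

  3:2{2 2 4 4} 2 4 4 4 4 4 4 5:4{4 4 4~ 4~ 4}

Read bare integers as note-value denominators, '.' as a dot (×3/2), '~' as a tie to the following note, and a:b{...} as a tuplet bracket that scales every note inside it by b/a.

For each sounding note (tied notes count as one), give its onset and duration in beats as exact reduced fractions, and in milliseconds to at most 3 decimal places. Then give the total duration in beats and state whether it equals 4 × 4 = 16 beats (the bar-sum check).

1) 0.0ms=0b +851.064ms=4/3b
2) 851.064ms=4/3b +851.064ms=4/3b
3) 1702.128ms=8/3b +425.532ms=2/3b
4) 2127.66ms=10/3b +425.532ms=2/3b
5) 2553.191ms=4b +1276.596ms=2b
6) 3829.787ms=6b +638.298ms=1b
7) 4468.085ms=7b +638.298ms=1b
8) 5106.383ms=8b +638.298ms=1b
9) 5744.681ms=9b +638.298ms=1b
10) 6382.979ms=10b +638.298ms=1b
11) 7021.277ms=11b +638.298ms=1b
12) 7659.574ms=12b +510.638ms=4/5b
13) 8170.213ms=64/5b +510.638ms=4/5b
14) 8680.851ms=68/5b +1531.915ms=12/5b
Σ=16b of 16 (94bpm 4/4) — PASS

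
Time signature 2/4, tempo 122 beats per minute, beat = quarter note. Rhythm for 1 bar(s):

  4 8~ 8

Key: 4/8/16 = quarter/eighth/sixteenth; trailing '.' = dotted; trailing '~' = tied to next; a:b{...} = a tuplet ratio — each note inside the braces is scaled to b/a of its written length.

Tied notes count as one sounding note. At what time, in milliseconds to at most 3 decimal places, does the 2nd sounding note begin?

note 2 onset = 1b = 491.803ms

1. 0.0ms @ 0 + 491.803ms (1)
2. 491.803ms @ 1 + 491.803ms (1)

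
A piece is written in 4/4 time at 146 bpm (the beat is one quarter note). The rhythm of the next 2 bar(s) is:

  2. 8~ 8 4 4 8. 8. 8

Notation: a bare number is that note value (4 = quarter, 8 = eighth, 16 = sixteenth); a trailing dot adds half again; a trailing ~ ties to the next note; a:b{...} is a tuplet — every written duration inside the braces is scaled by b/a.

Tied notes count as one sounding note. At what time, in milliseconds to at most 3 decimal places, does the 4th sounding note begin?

1. 0.0ms @ 0 + 1232.877ms (3)
2. 1232.877ms @ 3 + 410.959ms (1)
3. 1643.836ms @ 4 + 410.959ms (1)
4. 2054.795ms @ 5 + 410.959ms (1)
5. 2465.753ms @ 6 + 308.219ms (3/4)
6. 2773.973ms @ 27/4 + 308.219ms (3/4)
7. 3082.192ms @ 15/2 + 205.479ms (1/2)

note 4 onset = 5b = 2054.795ms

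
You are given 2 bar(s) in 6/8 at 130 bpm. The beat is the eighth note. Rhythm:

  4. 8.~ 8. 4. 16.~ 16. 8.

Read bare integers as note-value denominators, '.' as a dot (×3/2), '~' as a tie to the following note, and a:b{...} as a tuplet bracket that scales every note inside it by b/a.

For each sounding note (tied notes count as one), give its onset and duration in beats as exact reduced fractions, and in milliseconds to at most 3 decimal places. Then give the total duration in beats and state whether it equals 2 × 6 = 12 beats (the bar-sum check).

1) 0.0ms=0b +1384.615ms=3b
2) 1384.615ms=3b +1384.615ms=3b
3) 2769.231ms=6b +1384.615ms=3b
4) 4153.846ms=9b +692.308ms=3/2b
5) 4846.154ms=21/2b +692.308ms=3/2b
Σ=12b of 12 (130bpm 6/8) — PASS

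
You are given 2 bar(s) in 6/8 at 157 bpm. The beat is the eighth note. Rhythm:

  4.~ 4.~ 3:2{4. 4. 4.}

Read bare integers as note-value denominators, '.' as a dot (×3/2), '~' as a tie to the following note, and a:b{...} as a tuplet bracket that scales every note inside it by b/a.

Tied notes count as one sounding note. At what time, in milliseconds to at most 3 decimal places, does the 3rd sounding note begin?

1. 0.0ms @ 0 + 3057.325ms (8)
2. 3057.325ms @ 8 + 764.331ms (2)
3. 3821.656ms @ 10 + 764.331ms (2)

note 3 onset = 10b = 3821.656ms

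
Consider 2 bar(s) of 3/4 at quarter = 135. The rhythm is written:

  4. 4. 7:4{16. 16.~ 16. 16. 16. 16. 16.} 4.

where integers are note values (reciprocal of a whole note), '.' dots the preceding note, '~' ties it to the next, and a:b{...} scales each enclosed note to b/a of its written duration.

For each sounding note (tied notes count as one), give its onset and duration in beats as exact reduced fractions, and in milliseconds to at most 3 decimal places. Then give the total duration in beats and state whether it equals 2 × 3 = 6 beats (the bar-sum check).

1) 0.0ms=0b +666.667ms=3/2b
2) 666.667ms=3/2b +666.667ms=3/2b
3) 1333.333ms=3b +95.238ms=3/14b
4) 1428.571ms=45/14b +190.476ms=3/7b
5) 1619.048ms=51/14b +95.238ms=3/14b
6) 1714.286ms=27/7b +95.238ms=3/14b
7) 1809.524ms=57/14b +95.238ms=3/14b
8) 1904.762ms=30/7b +95.238ms=3/14b
9) 2000.0ms=9/2b +666.667ms=3/2b
Σ=6b of 6 (135bpm 3/4) — PASS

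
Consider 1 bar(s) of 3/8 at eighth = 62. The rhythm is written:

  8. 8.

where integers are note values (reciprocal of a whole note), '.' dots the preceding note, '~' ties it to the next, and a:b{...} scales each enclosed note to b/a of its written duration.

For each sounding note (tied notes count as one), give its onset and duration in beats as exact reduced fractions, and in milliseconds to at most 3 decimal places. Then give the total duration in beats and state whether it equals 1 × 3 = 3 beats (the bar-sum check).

1) 0.0ms=0b +1451.613ms=3/2b
2) 1451.613ms=3/2b +1451.613ms=3/2b
Σ=3b of 3 (62bpm 3/8) — PASS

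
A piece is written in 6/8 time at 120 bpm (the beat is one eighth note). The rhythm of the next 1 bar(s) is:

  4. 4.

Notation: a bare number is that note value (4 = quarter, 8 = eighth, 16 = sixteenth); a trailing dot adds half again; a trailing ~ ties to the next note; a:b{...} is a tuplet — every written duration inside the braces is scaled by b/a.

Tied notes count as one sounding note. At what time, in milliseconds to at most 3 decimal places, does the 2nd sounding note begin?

note 2 onset = 3b = 1500.0ms

1. 0.0ms @ 0 + 1500.0ms (3)
2. 1500.0ms @ 3 + 1500.0ms (3)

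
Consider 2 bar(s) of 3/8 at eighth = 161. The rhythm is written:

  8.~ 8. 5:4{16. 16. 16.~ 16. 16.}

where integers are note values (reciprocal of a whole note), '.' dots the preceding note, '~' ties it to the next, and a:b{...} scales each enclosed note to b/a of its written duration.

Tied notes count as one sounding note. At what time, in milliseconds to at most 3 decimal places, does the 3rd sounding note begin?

note 3 onset = 18/5b = 1341.615ms

1. 0.0ms @ 0 + 1118.012ms (3)
2. 1118.012ms @ 3 + 223.602ms (3/5)
3. 1341.615ms @ 18/5 + 223.602ms (3/5)
4. 1565.217ms @ 21/5 + 447.205ms (6/5)
5. 2012.422ms @ 27/5 + 223.602ms (3/5)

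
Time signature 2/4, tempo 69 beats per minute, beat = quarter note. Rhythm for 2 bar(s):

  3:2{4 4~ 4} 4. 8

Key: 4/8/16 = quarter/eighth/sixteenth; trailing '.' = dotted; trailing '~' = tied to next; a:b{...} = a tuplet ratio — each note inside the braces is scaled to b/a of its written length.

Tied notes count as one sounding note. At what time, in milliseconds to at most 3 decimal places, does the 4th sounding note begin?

note 4 onset = 7/2b = 3043.478ms

1. 0.0ms @ 0 + 579.71ms (2/3)
2. 579.71ms @ 2/3 + 1159.42ms (4/3)
3. 1739.13ms @ 2 + 1304.348ms (3/2)
4. 3043.478ms @ 7/2 + 434.783ms (1/2)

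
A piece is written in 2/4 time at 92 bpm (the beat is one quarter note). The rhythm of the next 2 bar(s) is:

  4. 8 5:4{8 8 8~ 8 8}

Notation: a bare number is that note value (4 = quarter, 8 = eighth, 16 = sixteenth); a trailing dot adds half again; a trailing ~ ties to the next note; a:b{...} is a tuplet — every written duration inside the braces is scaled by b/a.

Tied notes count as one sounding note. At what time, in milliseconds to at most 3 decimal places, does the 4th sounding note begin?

1. 0.0ms @ 0 + 978.261ms (3/2)
2. 978.261ms @ 3/2 + 326.087ms (1/2)
3. 1304.348ms @ 2 + 260.87ms (2/5)
4. 1565.217ms @ 12/5 + 260.87ms (2/5)
5. 1826.087ms @ 14/5 + 521.739ms (4/5)
6. 2347.826ms @ 18/5 + 260.87ms (2/5)

note 4 onset = 12/5b = 1565.217ms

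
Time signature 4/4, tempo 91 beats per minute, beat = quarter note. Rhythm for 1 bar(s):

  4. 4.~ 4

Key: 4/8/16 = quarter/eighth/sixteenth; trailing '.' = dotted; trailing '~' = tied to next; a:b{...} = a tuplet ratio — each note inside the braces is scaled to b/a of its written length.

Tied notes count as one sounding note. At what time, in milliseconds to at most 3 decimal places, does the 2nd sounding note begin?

note 2 onset = 3/2b = 989.011ms

1. 0.0ms @ 0 + 989.011ms (3/2)
2. 989.011ms @ 3/2 + 1648.352ms (5/2)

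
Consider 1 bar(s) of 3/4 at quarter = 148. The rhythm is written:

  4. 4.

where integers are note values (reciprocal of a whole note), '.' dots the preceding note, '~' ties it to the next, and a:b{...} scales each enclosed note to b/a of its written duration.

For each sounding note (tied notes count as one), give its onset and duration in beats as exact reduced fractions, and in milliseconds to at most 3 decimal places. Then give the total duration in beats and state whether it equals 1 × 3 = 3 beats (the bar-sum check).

1) 0.0ms=0b +608.108ms=3/2b
2) 608.108ms=3/2b +608.108ms=3/2b
Σ=3b of 3 (148bpm 3/4) — PASS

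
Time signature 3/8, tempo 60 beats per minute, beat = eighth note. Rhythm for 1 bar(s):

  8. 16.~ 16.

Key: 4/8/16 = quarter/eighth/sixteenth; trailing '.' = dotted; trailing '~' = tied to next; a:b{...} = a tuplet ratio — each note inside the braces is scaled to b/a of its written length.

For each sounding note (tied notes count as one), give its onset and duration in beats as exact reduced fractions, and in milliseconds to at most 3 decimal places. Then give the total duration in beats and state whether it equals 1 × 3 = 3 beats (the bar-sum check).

1) 0.0ms=0b +1500.0ms=3/2b
2) 1500.0ms=3/2b +1500.0ms=3/2b
Σ=3b of 3 (60bpm 3/8) — PASS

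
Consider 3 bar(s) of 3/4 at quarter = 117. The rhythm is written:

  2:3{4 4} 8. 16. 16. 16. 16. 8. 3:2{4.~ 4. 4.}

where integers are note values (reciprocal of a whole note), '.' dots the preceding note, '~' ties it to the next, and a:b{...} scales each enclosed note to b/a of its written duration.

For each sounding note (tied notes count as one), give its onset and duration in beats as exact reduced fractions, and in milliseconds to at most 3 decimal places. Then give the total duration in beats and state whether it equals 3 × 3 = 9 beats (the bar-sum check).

1) 0.0ms=0b +769.231ms=3/2b
2) 769.231ms=3/2b +769.231ms=3/2b
3) 1538.462ms=3b +384.615ms=3/4b
4) 1923.077ms=15/4b +192.308ms=3/8b
5) 2115.385ms=33/8b +192.308ms=3/8b
6) 2307.692ms=9/2b +192.308ms=3/8b
7) 2500.0ms=39/8b +192.308ms=3/8b
8) 2692.308ms=21/4b +384.615ms=3/4b
9) 3076.923ms=6b +1025.641ms=2b
10) 4102.564ms=8b +512.821ms=1b
Σ=9b of 9 (117bpm 3/4) — PASS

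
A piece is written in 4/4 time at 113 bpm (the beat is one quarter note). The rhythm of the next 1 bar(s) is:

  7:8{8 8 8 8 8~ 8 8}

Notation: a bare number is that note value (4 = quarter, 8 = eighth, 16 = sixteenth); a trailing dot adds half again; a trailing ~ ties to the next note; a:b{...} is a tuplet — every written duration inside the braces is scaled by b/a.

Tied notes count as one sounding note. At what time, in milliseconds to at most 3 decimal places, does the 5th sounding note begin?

note 5 onset = 16/7b = 1213.654ms

1. 0.0ms @ 0 + 303.413ms (4/7)
2. 303.413ms @ 4/7 + 303.413ms (4/7)
3. 606.827ms @ 8/7 + 303.413ms (4/7)
4. 910.24ms @ 12/7 + 303.413ms (4/7)
5. 1213.654ms @ 16/7 + 606.827ms (8/7)
6. 1820.48ms @ 24/7 + 303.413ms (4/7)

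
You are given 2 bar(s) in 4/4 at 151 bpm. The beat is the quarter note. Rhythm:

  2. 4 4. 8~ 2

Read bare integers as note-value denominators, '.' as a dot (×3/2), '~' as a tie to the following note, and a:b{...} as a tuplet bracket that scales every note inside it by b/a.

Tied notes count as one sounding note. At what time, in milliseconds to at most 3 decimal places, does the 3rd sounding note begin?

note 3 onset = 4b = 1589.404ms

1. 0.0ms @ 0 + 1192.053ms (3)
2. 1192.053ms @ 3 + 397.351ms (1)
3. 1589.404ms @ 4 + 596.026ms (3/2)
4. 2185.43ms @ 11/2 + 993.377ms (5/2)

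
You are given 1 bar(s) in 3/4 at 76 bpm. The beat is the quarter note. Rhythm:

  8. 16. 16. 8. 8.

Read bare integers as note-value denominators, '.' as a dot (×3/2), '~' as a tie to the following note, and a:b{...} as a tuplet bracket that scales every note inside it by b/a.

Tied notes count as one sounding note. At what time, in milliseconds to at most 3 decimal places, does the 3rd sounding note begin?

1. 0.0ms @ 0 + 592.105ms (3/4)
2. 592.105ms @ 3/4 + 296.053ms (3/8)
3. 888.158ms @ 9/8 + 296.053ms (3/8)
4. 1184.211ms @ 3/2 + 592.105ms (3/4)
5. 1776.316ms @ 9/4 + 592.105ms (3/4)

note 3 onset = 9/8b = 888.158ms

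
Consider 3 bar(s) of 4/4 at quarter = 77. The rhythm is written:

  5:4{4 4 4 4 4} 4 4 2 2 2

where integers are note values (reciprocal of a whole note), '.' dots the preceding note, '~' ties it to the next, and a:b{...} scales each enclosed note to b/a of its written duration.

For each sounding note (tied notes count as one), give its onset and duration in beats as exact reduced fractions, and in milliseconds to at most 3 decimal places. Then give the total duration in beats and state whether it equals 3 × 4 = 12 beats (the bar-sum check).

1) 0.0ms=0b +623.377ms=4/5b
2) 623.377ms=4/5b +623.377ms=4/5b
3) 1246.753ms=8/5b +623.377ms=4/5b
4) 1870.13ms=12/5b +623.377ms=4/5b
5) 2493.506ms=16/5b +623.377ms=4/5b
6) 3116.883ms=4b +779.221ms=1b
7) 3896.104ms=5b +779.221ms=1b
8) 4675.325ms=6b +1558.442ms=2b
9) 6233.766ms=8b +1558.442ms=2b
10) 7792.208ms=10b +1558.442ms=2b
Σ=12b of 12 (77bpm 4/4) — PASS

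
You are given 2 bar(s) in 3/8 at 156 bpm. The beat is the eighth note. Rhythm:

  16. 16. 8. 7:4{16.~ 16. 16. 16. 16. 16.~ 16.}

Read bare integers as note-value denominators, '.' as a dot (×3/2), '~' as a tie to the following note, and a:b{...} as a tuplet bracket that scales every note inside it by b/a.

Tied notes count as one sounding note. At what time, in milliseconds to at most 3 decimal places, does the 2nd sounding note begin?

note 2 onset = 3/4b = 288.462ms

1. 0.0ms @ 0 + 288.462ms (3/4)
2. 288.462ms @ 3/4 + 288.462ms (3/4)
3. 576.923ms @ 3/2 + 576.923ms (3/2)
4. 1153.846ms @ 3 + 329.67ms (6/7)
5. 1483.516ms @ 27/7 + 164.835ms (3/7)
6. 1648.352ms @ 30/7 + 164.835ms (3/7)
7. 1813.187ms @ 33/7 + 164.835ms (3/7)
8. 1978.022ms @ 36/7 + 329.67ms (6/7)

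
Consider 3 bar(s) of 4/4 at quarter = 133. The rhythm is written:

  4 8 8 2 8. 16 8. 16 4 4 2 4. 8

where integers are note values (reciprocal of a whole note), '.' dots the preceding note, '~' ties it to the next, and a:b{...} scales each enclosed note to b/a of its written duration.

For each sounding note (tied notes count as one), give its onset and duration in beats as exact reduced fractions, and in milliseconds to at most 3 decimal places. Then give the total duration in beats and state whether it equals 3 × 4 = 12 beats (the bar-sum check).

1) 0.0ms=0b +451.128ms=1b
2) 451.128ms=1b +225.564ms=1/2b
3) 676.692ms=3/2b +225.564ms=1/2b
4) 902.256ms=2b +902.256ms=2b
5) 1804.511ms=4b +338.346ms=3/4b
6) 2142.857ms=19/4b +112.782ms=1/4b
7) 2255.639ms=5b +338.346ms=3/4b
8) 2593.985ms=23/4b +112.782ms=1/4b
9) 2706.767ms=6b +451.128ms=1b
10) 3157.895ms=7b +451.128ms=1b
11) 3609.023ms=8b +902.256ms=2b
12) 4511.278ms=10b +676.692ms=3/2b
13) 5187.97ms=23/2b +225.564ms=1/2b
Σ=12b of 12 (133bpm 4/4) — PASS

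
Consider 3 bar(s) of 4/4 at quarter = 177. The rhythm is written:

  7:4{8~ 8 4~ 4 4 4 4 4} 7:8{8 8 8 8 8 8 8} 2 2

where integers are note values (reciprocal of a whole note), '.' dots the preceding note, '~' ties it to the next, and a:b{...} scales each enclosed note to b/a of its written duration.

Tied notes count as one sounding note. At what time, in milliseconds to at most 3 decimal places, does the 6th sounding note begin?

1. 0.0ms @ 0 + 193.705ms (4/7)
2. 193.705ms @ 4/7 + 387.409ms (8/7)
3. 581.114ms @ 12/7 + 193.705ms (4/7)
4. 774.818ms @ 16/7 + 193.705ms (4/7)
5. 968.523ms @ 20/7 + 193.705ms (4/7)
6. 1162.228ms @ 24/7 + 193.705ms (4/7)
7. 1355.932ms @ 4 + 193.705ms (4/7)
8. 1549.637ms @ 32/7 + 193.705ms (4/7)
9. 1743.341ms @ 36/7 + 193.705ms (4/7)
10. 1937.046ms @ 40/7 + 193.705ms (4/7)
11. 2130.751ms @ 44/7 + 193.705ms (4/7)
12. 2324.455ms @ 48/7 + 193.705ms (4/7)
13. 2518.16ms @ 52/7 + 193.705ms (4/7)
14. 2711.864ms @ 8 + 677.966ms (2)
15. 3389.831ms @ 10 + 677.966ms (2)

note 6 onset = 24/7b = 1162.228ms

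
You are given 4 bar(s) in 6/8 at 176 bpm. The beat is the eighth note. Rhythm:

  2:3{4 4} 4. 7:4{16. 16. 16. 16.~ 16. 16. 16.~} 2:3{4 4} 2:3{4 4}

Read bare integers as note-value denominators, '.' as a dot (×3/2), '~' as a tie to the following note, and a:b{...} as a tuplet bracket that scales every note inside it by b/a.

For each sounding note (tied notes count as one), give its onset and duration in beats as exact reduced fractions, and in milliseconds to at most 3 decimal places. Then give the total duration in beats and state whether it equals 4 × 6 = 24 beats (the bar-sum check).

1) 0.0ms=0b +1022.727ms=3b
2) 1022.727ms=3b +1022.727ms=3b
3) 2045.455ms=6b +1022.727ms=3b
4) 3068.182ms=9b +146.104ms=3/7b
5) 3214.286ms=66/7b +146.104ms=3/7b
6) 3360.39ms=69/7b +146.104ms=3/7b
7) 3506.494ms=72/7b +292.208ms=6/7b
8) 3798.701ms=78/7b +146.104ms=3/7b
9) 3944.805ms=81/7b +1168.831ms=24/7b
10) 5113.636ms=15b +1022.727ms=3b
11) 6136.364ms=18b +1022.727ms=3b
12) 7159.091ms=21b +1022.727ms=3b
Σ=24b of 24 (176bpm 6/8) — PASS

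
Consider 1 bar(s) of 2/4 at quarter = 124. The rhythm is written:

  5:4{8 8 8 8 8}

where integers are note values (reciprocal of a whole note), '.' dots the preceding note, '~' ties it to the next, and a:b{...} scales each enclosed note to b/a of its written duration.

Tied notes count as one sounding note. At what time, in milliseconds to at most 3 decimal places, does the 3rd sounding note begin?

note 3 onset = 4/5b = 387.097ms

1. 0.0ms @ 0 + 193.548ms (2/5)
2. 193.548ms @ 2/5 + 193.548ms (2/5)
3. 387.097ms @ 4/5 + 193.548ms (2/5)
4. 580.645ms @ 6/5 + 193.548ms (2/5)
5. 774.194ms @ 8/5 + 193.548ms (2/5)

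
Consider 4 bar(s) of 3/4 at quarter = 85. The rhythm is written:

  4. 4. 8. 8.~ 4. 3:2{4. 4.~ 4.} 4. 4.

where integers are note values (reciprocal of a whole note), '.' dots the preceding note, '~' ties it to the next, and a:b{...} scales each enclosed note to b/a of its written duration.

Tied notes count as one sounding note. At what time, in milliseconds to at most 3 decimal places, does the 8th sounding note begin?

note 8 onset = 21/2b = 7411.765ms

1. 0.0ms @ 0 + 1058.824ms (3/2)
2. 1058.824ms @ 3/2 + 1058.824ms (3/2)
3. 2117.647ms @ 3 + 529.412ms (3/4)
4. 2647.059ms @ 15/4 + 1588.235ms (9/4)
5. 4235.294ms @ 6 + 705.882ms (1)
6. 4941.176ms @ 7 + 1411.765ms (2)
7. 6352.941ms @ 9 + 1058.824ms (3/2)
8. 7411.765ms @ 21/2 + 1058.824ms (3/2)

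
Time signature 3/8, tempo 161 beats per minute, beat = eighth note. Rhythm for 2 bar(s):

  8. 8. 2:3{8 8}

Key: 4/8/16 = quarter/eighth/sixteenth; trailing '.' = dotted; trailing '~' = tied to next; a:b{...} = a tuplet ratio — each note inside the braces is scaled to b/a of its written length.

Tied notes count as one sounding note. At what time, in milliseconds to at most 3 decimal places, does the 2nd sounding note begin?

note 2 onset = 3/2b = 559.006ms

1. 0.0ms @ 0 + 559.006ms (3/2)
2. 559.006ms @ 3/2 + 559.006ms (3/2)
3. 1118.012ms @ 3 + 559.006ms (3/2)
4. 1677.019ms @ 9/2 + 559.006ms (3/2)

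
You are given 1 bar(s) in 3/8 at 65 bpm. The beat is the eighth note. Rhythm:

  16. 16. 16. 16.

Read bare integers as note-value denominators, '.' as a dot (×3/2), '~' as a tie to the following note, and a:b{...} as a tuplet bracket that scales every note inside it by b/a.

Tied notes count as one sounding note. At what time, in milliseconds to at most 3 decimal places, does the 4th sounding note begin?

note 4 onset = 9/4b = 2076.923ms

1. 0.0ms @ 0 + 692.308ms (3/4)
2. 692.308ms @ 3/4 + 692.308ms (3/4)
3. 1384.615ms @ 3/2 + 692.308ms (3/4)
4. 2076.923ms @ 9/4 + 692.308ms (3/4)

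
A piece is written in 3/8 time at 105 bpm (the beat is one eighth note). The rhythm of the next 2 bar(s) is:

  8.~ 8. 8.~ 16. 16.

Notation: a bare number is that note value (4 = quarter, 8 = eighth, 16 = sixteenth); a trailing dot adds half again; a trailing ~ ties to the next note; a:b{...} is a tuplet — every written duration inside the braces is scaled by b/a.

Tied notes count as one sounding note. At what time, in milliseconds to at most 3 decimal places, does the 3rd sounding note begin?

1. 0.0ms @ 0 + 1714.286ms (3)
2. 1714.286ms @ 3 + 1285.714ms (9/4)
3. 3000.0ms @ 21/4 + 428.571ms (3/4)

note 3 onset = 21/4b = 3000.0ms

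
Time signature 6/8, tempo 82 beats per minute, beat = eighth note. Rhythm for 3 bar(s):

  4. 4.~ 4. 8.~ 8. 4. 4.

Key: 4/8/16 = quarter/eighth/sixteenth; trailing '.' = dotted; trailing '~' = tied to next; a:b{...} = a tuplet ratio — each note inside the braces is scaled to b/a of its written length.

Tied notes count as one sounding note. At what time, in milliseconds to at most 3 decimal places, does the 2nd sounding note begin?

note 2 onset = 3b = 2195.122ms

1. 0.0ms @ 0 + 2195.122ms (3)
2. 2195.122ms @ 3 + 4390.244ms (6)
3. 6585.366ms @ 9 + 2195.122ms (3)
4. 8780.488ms @ 12 + 2195.122ms (3)
5. 10975.61ms @ 15 + 2195.122ms (3)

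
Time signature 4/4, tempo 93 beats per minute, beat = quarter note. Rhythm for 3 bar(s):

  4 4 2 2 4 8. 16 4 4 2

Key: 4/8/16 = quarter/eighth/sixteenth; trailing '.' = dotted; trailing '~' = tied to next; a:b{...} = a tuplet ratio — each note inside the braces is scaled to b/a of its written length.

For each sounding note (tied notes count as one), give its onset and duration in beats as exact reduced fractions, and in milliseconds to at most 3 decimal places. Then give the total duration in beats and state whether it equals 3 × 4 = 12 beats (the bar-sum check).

1) 0.0ms=0b +645.161ms=1b
2) 645.161ms=1b +645.161ms=1b
3) 1290.323ms=2b +1290.323ms=2b
4) 2580.645ms=4b +1290.323ms=2b
5) 3870.968ms=6b +645.161ms=1b
6) 4516.129ms=7b +483.871ms=3/4b
7) 5000.0ms=31/4b +161.29ms=1/4b
8) 5161.29ms=8b +645.161ms=1b
9) 5806.452ms=9b +645.161ms=1b
10) 6451.613ms=10b +1290.323ms=2b
Σ=12b of 12 (93bpm 4/4) — PASS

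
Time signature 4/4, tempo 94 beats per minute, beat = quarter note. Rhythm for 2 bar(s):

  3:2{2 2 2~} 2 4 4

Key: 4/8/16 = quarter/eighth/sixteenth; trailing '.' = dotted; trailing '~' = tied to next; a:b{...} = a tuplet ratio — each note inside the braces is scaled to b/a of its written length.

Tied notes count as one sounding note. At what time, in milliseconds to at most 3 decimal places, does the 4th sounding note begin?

note 4 onset = 6b = 3829.787ms

1. 0.0ms @ 0 + 851.064ms (4/3)
2. 851.064ms @ 4/3 + 851.064ms (4/3)
3. 1702.128ms @ 8/3 + 2127.66ms (10/3)
4. 3829.787ms @ 6 + 638.298ms (1)
5. 4468.085ms @ 7 + 638.298ms (1)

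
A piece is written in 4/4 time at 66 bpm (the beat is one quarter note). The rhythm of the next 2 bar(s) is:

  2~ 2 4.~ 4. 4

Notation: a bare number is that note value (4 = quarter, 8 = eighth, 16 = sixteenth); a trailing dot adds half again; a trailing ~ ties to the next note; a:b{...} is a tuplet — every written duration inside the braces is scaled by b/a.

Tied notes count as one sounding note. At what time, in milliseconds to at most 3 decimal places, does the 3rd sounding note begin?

1. 0.0ms @ 0 + 3636.364ms (4)
2. 3636.364ms @ 4 + 2727.273ms (3)
3. 6363.636ms @ 7 + 909.091ms (1)

note 3 onset = 7b = 6363.636ms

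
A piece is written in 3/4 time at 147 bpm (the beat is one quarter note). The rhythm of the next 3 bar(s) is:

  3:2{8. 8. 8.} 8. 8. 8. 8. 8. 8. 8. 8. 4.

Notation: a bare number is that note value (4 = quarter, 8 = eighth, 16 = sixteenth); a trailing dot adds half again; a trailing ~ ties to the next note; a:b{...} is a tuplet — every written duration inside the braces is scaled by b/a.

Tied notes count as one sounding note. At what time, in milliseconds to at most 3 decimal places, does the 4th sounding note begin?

note 4 onset = 3/2b = 612.245ms

1. 0.0ms @ 0 + 204.082ms (1/2)
2. 204.082ms @ 1/2 + 204.082ms (1/2)
3. 408.163ms @ 1 + 204.082ms (1/2)
4. 612.245ms @ 3/2 + 306.122ms (3/4)
5. 918.367ms @ 9/4 + 306.122ms (3/4)
6. 1224.49ms @ 3 + 306.122ms (3/4)
7. 1530.612ms @ 15/4 + 306.122ms (3/4)
8. 1836.735ms @ 9/2 + 306.122ms (3/4)
9. 2142.857ms @ 21/4 + 306.122ms (3/4)
10. 2448.98ms @ 6 + 306.122ms (3/4)
11. 2755.102ms @ 27/4 + 306.122ms (3/4)
12. 3061.224ms @ 15/2 + 612.245ms (3/2)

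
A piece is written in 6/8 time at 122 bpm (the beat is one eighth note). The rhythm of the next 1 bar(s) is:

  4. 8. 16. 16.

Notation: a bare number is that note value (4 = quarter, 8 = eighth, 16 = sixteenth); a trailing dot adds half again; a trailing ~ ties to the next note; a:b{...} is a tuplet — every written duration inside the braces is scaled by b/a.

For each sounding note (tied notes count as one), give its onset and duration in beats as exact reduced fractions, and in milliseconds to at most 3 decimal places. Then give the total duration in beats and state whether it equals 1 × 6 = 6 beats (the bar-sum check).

1) 0.0ms=0b +1475.41ms=3b
2) 1475.41ms=3b +737.705ms=3/2b
3) 2213.115ms=9/2b +368.852ms=3/4b
4) 2581.967ms=21/4b +368.852ms=3/4b
Σ=6b of 6 (122bpm 6/8) — PASS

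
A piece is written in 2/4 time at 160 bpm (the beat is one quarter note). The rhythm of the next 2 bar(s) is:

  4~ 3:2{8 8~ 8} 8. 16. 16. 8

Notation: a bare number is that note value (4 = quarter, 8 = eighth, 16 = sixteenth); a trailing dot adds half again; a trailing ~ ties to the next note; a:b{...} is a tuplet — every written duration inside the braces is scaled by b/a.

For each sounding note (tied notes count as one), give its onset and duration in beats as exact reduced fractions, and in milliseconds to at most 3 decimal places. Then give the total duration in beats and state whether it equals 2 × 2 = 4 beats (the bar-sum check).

1) 0.0ms=0b +500.0ms=4/3b
2) 500.0ms=4/3b +250.0ms=2/3b
3) 750.0ms=2b +281.25ms=3/4b
4) 1031.25ms=11/4b +140.625ms=3/8b
5) 1171.875ms=25/8b +140.625ms=3/8b
6) 1312.5ms=7/2b +187.5ms=1/2b
Σ=4b of 4 (160bpm 2/4) — PASS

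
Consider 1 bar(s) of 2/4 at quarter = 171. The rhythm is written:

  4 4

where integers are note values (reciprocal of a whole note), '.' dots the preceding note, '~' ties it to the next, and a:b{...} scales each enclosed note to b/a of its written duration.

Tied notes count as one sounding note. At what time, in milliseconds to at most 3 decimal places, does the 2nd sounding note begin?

note 2 onset = 1b = 350.877ms

1. 0.0ms @ 0 + 350.877ms (1)
2. 350.877ms @ 1 + 350.877ms (1)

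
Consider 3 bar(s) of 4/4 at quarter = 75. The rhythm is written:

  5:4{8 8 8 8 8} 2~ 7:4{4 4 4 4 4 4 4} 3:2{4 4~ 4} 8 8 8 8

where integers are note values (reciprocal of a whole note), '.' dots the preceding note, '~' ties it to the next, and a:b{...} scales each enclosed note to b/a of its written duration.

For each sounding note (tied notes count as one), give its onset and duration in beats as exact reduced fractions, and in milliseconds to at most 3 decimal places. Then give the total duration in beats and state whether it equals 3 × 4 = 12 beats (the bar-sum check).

1) 0.0ms=0b +320.0ms=2/5b
2) 320.0ms=2/5b +320.0ms=2/5b
3) 640.0ms=4/5b +320.0ms=2/5b
4) 960.0ms=6/5b +320.0ms=2/5b
5) 1280.0ms=8/5b +320.0ms=2/5b
6) 1600.0ms=2b +2057.143ms=18/7b
7) 3657.143ms=32/7b +457.143ms=4/7b
8) 4114.286ms=36/7b +457.143ms=4/7b
9) 4571.429ms=40/7b +457.143ms=4/7b
10) 5028.571ms=44/7b +457.143ms=4/7b
11) 5485.714ms=48/7b +457.143ms=4/7b
12) 5942.857ms=52/7b +457.143ms=4/7b
13) 6400.0ms=8b +533.333ms=2/3b
14) 6933.333ms=26/3b +1066.667ms=4/3b
15) 8000.0ms=10b +400.0ms=1/2b
16) 8400.0ms=21/2b +400.0ms=1/2b
17) 8800.0ms=11b +400.0ms=1/2b
18) 9200.0ms=23/2b +400.0ms=1/2b
Σ=12b of 12 (75bpm 4/4) — PASS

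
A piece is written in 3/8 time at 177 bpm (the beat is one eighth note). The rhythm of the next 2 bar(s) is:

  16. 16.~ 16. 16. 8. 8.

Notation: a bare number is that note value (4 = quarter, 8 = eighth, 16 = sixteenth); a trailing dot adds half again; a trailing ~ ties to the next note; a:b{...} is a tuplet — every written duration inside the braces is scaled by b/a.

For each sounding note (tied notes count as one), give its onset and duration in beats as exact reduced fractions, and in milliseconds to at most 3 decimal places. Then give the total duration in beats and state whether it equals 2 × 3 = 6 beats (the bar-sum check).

1) 0.0ms=0b +254.237ms=3/4b
2) 254.237ms=3/4b +508.475ms=3/2b
3) 762.712ms=9/4b +254.237ms=3/4b
4) 1016.949ms=3b +508.475ms=3/2b
5) 1525.424ms=9/2b +508.475ms=3/2b
Σ=6b of 6 (177bpm 3/8) — PASS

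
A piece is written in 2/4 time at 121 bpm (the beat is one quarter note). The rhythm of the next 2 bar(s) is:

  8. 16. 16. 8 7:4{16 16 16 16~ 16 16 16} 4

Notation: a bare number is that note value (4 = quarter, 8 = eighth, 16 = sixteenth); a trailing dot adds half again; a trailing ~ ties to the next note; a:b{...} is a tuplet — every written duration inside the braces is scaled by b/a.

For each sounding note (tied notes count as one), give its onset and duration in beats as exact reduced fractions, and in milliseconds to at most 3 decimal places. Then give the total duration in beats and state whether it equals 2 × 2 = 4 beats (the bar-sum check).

1) 0.0ms=0b +371.901ms=3/4b
2) 371.901ms=3/4b +185.95ms=3/8b
3) 557.851ms=9/8b +185.95ms=3/8b
4) 743.802ms=3/2b +247.934ms=1/2b
5) 991.736ms=2b +70.838ms=1/7b
6) 1062.574ms=15/7b +70.838ms=1/7b
7) 1133.412ms=16/7b +70.838ms=1/7b
8) 1204.25ms=17/7b +141.677ms=2/7b
9) 1345.927ms=19/7b +70.838ms=1/7b
10) 1416.765ms=20/7b +70.838ms=1/7b
11) 1487.603ms=3b +495.868ms=1b
Σ=4b of 4 (121bpm 2/4) — PASS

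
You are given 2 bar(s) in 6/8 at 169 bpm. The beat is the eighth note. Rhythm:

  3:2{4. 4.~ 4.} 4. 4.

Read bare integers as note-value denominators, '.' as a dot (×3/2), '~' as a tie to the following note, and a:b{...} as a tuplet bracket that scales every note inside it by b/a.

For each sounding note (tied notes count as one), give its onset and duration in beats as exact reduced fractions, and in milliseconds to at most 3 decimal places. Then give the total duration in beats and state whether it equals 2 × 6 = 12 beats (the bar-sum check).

1) 0.0ms=0b +710.059ms=2b
2) 710.059ms=2b +1420.118ms=4b
3) 2130.178ms=6b +1065.089ms=3b
4) 3195.266ms=9b +1065.089ms=3b
Σ=12b of 12 (169bpm 6/8) — PASS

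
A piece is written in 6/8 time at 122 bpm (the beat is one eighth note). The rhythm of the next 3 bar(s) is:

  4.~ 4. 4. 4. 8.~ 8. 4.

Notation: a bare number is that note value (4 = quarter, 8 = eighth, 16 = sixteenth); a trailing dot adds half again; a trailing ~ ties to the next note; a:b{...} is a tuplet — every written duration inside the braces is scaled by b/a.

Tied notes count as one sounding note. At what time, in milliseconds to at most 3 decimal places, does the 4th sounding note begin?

note 4 onset = 12b = 5901.639ms

1. 0.0ms @ 0 + 2950.82ms (6)
2. 2950.82ms @ 6 + 1475.41ms (3)
3. 4426.23ms @ 9 + 1475.41ms (3)
4. 5901.639ms @ 12 + 1475.41ms (3)
5. 7377.049ms @ 15 + 1475.41ms (3)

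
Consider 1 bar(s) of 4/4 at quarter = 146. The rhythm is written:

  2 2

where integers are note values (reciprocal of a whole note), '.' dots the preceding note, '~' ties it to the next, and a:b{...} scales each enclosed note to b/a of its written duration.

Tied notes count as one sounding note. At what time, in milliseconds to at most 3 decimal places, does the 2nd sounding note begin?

note 2 onset = 2b = 821.918ms

1. 0.0ms @ 0 + 821.918ms (2)
2. 821.918ms @ 2 + 821.918ms (2)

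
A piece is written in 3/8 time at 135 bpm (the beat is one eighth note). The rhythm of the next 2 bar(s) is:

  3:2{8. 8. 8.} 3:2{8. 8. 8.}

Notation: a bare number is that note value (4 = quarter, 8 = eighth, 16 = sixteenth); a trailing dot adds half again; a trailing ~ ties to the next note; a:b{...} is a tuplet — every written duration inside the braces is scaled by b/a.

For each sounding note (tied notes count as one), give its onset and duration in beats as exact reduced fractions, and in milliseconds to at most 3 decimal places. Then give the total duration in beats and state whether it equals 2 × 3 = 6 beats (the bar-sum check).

1) 0.0ms=0b +444.444ms=1b
2) 444.444ms=1b +444.444ms=1b
3) 888.889ms=2b +444.444ms=1b
4) 1333.333ms=3b +444.444ms=1b
5) 1777.778ms=4b +444.444ms=1b
6) 2222.222ms=5b +444.444ms=1b
Σ=6b of 6 (135bpm 3/8) — PASS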